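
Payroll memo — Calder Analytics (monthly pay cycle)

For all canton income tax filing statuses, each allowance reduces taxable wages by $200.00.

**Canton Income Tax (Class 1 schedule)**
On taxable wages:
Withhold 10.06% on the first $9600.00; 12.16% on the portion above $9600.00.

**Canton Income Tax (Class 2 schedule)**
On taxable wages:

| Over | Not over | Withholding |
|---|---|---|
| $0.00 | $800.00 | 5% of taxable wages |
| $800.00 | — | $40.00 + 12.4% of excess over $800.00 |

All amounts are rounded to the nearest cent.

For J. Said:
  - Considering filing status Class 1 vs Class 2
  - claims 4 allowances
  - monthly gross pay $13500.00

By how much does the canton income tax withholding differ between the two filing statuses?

Canton Income Tax (Class 1): taxable = $13500.00 − 4×$200.00 = $12700.00
  $965.76 + 12.16% × ($12700.00 − $9600.00) = $965.76 + 12.16% × $3100.00 = $1342.72
Canton Income Tax (Class 2): taxable = $13500.00 − 4×$200.00 = $12700.00
  $40.00 + 12.4% × ($12700.00 − $800.00) = $40.00 + 12.4% × $11900.00 = $1515.60
Difference: |$1342.72 − $1515.60| = $172.88 (higher under Class 2)

$172.88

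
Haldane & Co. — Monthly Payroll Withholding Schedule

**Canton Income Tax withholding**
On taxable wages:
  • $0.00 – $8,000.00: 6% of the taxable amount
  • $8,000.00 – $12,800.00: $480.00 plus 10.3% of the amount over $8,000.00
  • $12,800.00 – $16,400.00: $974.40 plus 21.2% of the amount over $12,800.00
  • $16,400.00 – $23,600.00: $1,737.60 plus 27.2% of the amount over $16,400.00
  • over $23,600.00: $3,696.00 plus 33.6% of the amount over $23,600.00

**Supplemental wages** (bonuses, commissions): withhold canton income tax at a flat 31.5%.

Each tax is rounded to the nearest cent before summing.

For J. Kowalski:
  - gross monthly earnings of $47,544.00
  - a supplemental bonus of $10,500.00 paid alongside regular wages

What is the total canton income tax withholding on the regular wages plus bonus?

$15,048.68

Canton Income Tax: taxable = $47,544.00
  $3,696.00 + 33.6% × ($47,544.00 − $23,600.00) = $3,696.00 + 33.6% × $23,944.00 = $11,741.18
Supplemental (31.5% flat on bonus): 31.5% × $10,500.00 = $3,307.50
Total canton income tax: $11,741.18 + $3,307.50 = $15,048.68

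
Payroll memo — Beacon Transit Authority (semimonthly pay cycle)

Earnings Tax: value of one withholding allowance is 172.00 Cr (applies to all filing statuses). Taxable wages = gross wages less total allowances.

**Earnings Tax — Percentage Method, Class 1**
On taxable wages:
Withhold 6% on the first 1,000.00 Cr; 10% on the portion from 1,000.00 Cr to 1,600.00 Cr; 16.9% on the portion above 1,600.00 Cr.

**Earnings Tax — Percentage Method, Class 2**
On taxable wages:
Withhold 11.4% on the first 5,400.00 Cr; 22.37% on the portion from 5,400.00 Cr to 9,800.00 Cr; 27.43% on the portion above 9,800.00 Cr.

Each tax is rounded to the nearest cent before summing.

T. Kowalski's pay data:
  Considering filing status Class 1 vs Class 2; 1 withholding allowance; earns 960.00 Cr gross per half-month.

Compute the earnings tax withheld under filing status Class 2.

89.83 Cr

Earnings Tax (Class 2): taxable = 960.00 Cr − 1×172.00 Cr = 788.00 Cr
  11.4% × 788.00 Cr = 89.83 Cr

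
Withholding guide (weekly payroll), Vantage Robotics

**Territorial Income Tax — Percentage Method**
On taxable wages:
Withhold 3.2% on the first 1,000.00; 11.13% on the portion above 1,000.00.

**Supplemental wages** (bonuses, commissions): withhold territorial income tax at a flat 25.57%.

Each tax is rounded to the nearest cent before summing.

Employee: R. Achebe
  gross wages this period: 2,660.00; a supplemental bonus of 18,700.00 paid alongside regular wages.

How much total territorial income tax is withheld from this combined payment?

Territorial Income Tax: taxable = 2,660.00
  32.00 + 11.13% × (2,660.00 − 1,000.00) = 32.00 + 11.13% × 1,660.00 = 216.76
Supplemental (25.57% flat on bonus): 25.57% × 18,700.00 = 4,781.59
Total territorial income tax: 216.76 + 4,781.59 = 4,998.35

4,998.35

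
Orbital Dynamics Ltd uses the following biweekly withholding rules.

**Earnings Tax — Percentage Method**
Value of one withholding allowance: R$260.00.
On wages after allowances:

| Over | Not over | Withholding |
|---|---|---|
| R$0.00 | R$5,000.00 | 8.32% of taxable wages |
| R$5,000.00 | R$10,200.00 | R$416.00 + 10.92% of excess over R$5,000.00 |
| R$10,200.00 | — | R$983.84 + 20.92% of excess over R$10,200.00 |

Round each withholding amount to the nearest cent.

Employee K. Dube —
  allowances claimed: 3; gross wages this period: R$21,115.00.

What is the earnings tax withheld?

Earnings Tax: taxable = R$21,115.00 − 3×R$260.00 = R$20,335.00
  R$983.84 + 20.92% × (R$20,335.00 − R$10,200.00) = R$983.84 + 20.92% × R$10,135.00 = R$3,104.08

R$3,104.08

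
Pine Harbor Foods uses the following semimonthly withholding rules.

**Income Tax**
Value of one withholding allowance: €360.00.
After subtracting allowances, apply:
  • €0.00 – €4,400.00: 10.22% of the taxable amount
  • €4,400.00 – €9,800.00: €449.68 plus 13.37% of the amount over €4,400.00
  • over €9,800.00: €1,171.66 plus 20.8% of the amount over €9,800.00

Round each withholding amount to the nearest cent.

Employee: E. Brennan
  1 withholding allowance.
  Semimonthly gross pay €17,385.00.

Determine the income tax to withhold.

Income Tax: taxable = €17,385.00 − 1×€360.00 = €17,025.00
  €1,171.66 + 20.8% × (€17,025.00 − €9,800.00) = €1,171.66 + 20.8% × €7,225.00 = €2,674.46

€2,674.46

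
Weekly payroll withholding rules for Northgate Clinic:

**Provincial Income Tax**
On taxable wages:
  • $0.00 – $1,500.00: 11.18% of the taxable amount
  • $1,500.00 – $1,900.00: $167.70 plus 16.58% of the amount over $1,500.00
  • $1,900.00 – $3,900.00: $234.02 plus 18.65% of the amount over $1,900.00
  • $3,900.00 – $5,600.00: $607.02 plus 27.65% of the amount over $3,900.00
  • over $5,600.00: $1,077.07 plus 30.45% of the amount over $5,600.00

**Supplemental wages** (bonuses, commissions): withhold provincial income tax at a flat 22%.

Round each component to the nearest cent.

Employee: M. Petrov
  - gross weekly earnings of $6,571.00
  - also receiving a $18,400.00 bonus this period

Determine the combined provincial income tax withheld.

Provincial Income Tax: taxable = $6,571.00
  $1,077.07 + 30.45% × ($6,571.00 − $5,600.00) = $1,077.07 + 30.45% × $971.00 = $1,372.74
Supplemental (22% flat on bonus): 22% × $18,400.00 = $4,048.00
Total provincial income tax: $1,372.74 + $4,048.00 = $5,420.74

$5,420.74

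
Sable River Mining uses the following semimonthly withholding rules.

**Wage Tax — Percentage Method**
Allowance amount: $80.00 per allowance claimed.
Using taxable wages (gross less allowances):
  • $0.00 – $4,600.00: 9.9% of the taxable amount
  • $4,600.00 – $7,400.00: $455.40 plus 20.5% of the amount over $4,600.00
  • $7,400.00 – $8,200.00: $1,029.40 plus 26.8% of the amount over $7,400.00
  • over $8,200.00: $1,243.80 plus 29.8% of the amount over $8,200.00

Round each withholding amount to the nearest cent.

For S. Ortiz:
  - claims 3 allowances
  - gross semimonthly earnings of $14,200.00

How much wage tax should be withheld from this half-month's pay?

Wage Tax: taxable = $14,200.00 − 3×$80.00 = $13,960.00
  $1,243.80 + 29.8% × ($13,960.00 − $8,200.00) = $1,243.80 + 29.8% × $5,760.00 = $2,960.28

$2,960.28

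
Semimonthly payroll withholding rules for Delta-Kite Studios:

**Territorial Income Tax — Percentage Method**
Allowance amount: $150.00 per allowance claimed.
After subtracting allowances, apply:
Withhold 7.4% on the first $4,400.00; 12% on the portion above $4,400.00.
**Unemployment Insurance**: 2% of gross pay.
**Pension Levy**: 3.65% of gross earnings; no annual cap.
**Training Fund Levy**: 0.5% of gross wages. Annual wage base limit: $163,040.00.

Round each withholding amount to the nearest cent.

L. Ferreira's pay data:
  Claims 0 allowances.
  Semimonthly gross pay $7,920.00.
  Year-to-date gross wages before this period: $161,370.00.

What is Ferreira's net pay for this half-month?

Territorial Income Tax: taxable = $7,920.00
  $325.60 + 12% × ($7,920.00 − $4,400.00) = $325.60 + 12% × $3,520.00 = $748.00
Unemployment Insurance: 2% × $7,920.00 = $158.40
Pension Levy: 3.65% × $7,920.00 = $289.08
Training Fund Levy: cap $163,040.00 − YTD $161,370.00 = $1,670.00 subject; 0.5% × $1,670.00 = $8.35
Total withheld: $748.00 + $158.40 + $289.08 + $8.35 = $1,203.83
Net pay: $7,920.00 − $1,203.83 = $6,716.17

$6,716.17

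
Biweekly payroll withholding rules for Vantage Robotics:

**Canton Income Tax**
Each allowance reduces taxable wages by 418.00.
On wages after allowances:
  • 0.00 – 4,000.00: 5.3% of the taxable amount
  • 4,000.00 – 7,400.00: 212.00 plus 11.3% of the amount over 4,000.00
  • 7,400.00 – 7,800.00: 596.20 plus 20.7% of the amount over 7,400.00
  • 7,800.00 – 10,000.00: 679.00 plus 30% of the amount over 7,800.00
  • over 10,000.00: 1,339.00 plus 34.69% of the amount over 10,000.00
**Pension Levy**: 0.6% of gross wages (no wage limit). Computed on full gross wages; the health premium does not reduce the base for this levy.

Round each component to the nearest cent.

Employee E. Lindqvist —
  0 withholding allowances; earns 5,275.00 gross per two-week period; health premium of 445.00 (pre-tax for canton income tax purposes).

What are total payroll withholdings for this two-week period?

Canton Income Tax: taxable = 5,275.00 − 445.00 = 4,830.00
  212.00 + 11.3% × (4,830.00 − 4,000.00) = 212.00 + 11.3% × 830.00 = 305.79
Pension Levy: 0.6% × 5,275.00 = 31.65
Total: 305.79 + 31.65 = 337.44

337.44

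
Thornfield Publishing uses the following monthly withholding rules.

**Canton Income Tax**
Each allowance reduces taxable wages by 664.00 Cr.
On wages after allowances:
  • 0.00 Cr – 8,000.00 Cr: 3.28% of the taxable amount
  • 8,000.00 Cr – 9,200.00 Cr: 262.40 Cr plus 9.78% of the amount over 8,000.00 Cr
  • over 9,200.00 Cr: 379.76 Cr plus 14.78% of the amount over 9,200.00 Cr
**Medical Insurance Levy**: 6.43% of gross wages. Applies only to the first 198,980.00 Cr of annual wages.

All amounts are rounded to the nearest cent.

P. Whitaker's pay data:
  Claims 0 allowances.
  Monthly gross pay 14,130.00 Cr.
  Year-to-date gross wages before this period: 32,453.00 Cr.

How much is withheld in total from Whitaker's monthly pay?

Canton Income Tax: taxable = 14,130.00 Cr
  379.76 Cr + 14.78% × (14,130.00 Cr − 9,200.00 Cr) = 379.76 Cr + 14.78% × 4,930.00 Cr = 1,108.41 Cr
Medical Insurance Levy: 6.43% × 14,130.00 Cr = 908.56 Cr
Total: 1,108.41 Cr + 908.56 Cr = 2,016.97 Cr

2,016.97 Cr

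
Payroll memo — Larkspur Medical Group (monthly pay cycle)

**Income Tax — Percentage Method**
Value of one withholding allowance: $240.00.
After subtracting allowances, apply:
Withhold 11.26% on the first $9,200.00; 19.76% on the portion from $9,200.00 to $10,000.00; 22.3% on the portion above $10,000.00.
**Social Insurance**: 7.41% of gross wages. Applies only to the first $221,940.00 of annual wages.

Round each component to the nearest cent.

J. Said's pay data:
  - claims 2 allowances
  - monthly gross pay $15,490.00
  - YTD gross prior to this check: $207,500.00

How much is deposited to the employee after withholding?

$12,108.77

Income Tax: taxable = $15,490.00 − 2×$240.00 = $15,010.00
  $1,194.00 + 22.3% × ($15,010.00 − $10,000.00) = $1,194.00 + 22.3% × $5,010.00 = $2,311.23
Social Insurance: cap $221,940.00 − YTD $207,500.00 = $14,440.00 subject; 7.41% × $14,440.00 = $1,070.00
Total withheld: $2,311.23 + $1,070.00 = $3,381.23
Net pay: $15,490.00 − $3,381.23 = $12,108.77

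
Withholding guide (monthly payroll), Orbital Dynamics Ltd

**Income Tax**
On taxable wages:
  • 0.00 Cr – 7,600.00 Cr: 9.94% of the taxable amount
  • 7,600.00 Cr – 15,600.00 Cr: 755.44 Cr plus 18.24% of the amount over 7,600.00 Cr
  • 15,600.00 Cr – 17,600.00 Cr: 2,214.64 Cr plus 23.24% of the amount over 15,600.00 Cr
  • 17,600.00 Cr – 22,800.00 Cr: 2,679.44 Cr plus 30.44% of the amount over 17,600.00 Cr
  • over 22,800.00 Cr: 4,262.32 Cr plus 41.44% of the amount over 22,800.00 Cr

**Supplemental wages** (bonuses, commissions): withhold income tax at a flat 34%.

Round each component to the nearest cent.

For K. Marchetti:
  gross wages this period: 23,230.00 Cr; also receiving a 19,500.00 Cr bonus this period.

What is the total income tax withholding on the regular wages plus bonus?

11,070.51 Cr

Income Tax: taxable = 23,230.00 Cr
  4,262.32 Cr + 41.44% × (23,230.00 Cr − 22,800.00 Cr) = 4,262.32 Cr + 41.44% × 430.00 Cr = 4,440.51 Cr
Supplemental (34% flat on bonus): 34% × 19,500.00 Cr = 6,630.00 Cr
Total income tax: 4,440.51 Cr + 6,630.00 Cr = 11,070.51 Cr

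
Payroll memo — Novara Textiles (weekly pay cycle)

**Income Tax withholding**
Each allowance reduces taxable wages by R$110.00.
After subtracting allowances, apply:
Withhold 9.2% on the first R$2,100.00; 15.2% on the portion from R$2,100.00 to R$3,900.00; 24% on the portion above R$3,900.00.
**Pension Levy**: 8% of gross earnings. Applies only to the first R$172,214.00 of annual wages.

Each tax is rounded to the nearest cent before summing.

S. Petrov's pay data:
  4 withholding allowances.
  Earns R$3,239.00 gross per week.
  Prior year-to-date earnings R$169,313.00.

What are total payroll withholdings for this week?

Income Tax: taxable = R$3,239.00 − 4×R$110.00 = R$2,799.00
  R$193.20 + 15.2% × (R$2,799.00 − R$2,100.00) = R$193.20 + 15.2% × R$699.00 = R$299.45
Pension Levy: cap R$172,214.00 − YTD R$169,313.00 = R$2,901.00 subject; 8% × R$2,901.00 = R$232.08
Total: R$299.45 + R$232.08 = R$531.53

R$531.53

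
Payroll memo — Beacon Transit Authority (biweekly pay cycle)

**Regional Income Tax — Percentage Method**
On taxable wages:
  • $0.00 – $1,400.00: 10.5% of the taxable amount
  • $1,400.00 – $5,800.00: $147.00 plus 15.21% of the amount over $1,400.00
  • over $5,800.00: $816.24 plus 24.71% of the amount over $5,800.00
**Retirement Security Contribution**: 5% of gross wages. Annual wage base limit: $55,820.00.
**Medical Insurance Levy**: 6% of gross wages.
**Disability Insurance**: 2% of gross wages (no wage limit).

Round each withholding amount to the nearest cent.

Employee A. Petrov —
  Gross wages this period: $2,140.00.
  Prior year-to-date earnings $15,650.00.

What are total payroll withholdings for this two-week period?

$537.75

Regional Income Tax: taxable = $2,140.00
  $147.00 + 15.21% × ($2,140.00 − $1,400.00) = $147.00 + 15.21% × $740.00 = $259.55
Retirement Security Contribution: 5% × $2,140.00 = $107.00
Medical Insurance Levy: 6% × $2,140.00 = $128.40
Disability Insurance: 2% × $2,140.00 = $42.80
Total: $259.55 + $107.00 + $128.40 + $42.80 = $537.75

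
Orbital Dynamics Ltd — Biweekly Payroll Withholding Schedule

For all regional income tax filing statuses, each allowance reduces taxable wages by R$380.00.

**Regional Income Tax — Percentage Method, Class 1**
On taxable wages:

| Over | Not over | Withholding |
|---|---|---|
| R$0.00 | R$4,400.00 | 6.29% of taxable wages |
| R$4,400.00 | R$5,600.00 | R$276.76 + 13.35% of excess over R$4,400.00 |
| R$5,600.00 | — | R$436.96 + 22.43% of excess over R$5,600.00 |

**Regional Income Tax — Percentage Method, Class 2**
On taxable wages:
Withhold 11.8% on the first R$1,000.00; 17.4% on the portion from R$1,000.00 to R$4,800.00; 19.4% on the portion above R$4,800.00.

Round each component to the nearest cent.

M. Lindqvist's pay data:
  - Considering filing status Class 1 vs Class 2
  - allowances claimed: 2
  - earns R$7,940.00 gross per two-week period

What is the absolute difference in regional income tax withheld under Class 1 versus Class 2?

R$449.57

Regional Income Tax (Class 1): taxable = R$7,940.00 − 2×R$380.00 = R$7,180.00
  R$436.96 + 22.43% × (R$7,180.00 − R$5,600.00) = R$436.96 + 22.43% × R$1,580.00 = R$791.35
Regional Income Tax (Class 2): taxable = R$7,940.00 − 2×R$380.00 = R$7,180.00
  R$779.20 + 19.4% × (R$7,180.00 − R$4,800.00) = R$779.20 + 19.4% × R$2,380.00 = R$1,240.92
Difference: |R$791.35 − R$1,240.92| = R$449.57 (higher under Class 2)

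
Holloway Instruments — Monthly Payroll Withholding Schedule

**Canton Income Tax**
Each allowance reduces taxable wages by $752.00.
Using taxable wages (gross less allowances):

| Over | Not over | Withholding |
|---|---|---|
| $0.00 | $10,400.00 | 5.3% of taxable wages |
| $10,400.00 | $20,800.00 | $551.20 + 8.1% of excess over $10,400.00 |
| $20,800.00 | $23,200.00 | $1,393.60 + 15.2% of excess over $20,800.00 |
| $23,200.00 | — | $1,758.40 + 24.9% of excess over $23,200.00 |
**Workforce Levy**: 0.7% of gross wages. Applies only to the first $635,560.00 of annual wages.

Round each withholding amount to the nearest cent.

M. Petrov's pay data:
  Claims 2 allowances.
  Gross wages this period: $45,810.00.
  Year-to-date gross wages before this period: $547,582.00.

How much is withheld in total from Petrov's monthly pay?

Canton Income Tax: taxable = $45,810.00 − 2×$752.00 = $44,306.00
  $1,758.40 + 24.9% × ($44,306.00 − $23,200.00) = $1,758.40 + 24.9% × $21,106.00 = $7,013.79
Workforce Levy: 0.7% × $45,810.00 = $320.67
Total: $7,013.79 + $320.67 = $7,334.46

$7,334.46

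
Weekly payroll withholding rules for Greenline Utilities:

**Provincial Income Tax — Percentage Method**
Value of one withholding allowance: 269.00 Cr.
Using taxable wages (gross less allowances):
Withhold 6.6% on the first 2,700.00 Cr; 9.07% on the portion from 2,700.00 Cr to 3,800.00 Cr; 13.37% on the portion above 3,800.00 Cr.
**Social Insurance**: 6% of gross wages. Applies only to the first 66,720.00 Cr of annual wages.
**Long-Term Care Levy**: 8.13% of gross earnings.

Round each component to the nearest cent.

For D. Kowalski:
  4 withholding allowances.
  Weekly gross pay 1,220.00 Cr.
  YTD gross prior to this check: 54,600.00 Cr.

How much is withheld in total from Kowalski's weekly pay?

Provincial Income Tax: taxable = 1,220.00 Cr − 4×269.00 Cr = 144.00 Cr
  6.6% × 144.00 Cr = 9.50 Cr
Social Insurance: 6% × 1,220.00 Cr = 73.20 Cr
Long-Term Care Levy: 8.13% × 1,220.00 Cr = 99.19 Cr
Total: 9.50 Cr + 73.20 Cr + 99.19 Cr = 181.89 Cr

181.89 Cr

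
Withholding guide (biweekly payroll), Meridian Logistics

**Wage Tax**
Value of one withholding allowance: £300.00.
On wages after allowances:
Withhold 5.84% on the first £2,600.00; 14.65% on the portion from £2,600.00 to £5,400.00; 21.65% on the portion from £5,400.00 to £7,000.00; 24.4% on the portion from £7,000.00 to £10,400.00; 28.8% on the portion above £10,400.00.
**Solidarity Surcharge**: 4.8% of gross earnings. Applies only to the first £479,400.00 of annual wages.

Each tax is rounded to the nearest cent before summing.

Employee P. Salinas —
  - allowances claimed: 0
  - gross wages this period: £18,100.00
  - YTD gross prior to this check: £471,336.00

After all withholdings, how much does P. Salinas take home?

Wage Tax: taxable = £18,100.00
  £1,738.04 + 28.8% × (£18,100.00 − £10,400.00) = £1,738.04 + 28.8% × £7,700.00 = £3,955.64
Solidarity Surcharge: cap £479,400.00 − YTD £471,336.00 = £8,064.00 subject; 4.8% × £8,064.00 = £387.07
Total withheld: £3,955.64 + £387.07 = £4,342.71
Net pay: £18,100.00 − £4,342.71 = £13,757.29

£13,757.29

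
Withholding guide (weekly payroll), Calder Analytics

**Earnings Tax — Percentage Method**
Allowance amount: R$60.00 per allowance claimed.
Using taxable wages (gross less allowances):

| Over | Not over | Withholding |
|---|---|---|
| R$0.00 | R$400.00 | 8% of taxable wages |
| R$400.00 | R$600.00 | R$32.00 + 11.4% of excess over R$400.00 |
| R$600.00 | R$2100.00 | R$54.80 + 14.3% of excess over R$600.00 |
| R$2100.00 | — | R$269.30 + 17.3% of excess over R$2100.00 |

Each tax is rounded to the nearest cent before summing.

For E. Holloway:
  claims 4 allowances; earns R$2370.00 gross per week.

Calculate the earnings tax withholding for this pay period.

R$274.49

Earnings Tax: taxable = R$2370.00 − 4×R$60.00 = R$2130.00
  R$269.30 + 17.3% × (R$2130.00 − R$2100.00) = R$269.30 + 17.3% × R$30.00 = R$274.49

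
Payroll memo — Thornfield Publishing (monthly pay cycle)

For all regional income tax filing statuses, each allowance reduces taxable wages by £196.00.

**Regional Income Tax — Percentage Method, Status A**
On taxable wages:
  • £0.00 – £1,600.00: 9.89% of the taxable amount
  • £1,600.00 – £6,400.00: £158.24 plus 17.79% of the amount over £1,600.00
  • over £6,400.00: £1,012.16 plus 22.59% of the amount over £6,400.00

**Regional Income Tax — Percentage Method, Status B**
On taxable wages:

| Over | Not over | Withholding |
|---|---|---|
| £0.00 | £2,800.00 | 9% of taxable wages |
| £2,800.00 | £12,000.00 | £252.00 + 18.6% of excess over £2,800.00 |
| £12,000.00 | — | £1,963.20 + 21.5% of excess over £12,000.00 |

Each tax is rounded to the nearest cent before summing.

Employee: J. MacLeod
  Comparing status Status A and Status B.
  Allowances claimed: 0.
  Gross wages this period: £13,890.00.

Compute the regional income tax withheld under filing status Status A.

Regional Income Tax (Status A): taxable = £13,890.00
  £1,012.16 + 22.59% × (£13,890.00 − £6,400.00) = £1,012.16 + 22.59% × £7,490.00 = £2,704.15

£2,704.15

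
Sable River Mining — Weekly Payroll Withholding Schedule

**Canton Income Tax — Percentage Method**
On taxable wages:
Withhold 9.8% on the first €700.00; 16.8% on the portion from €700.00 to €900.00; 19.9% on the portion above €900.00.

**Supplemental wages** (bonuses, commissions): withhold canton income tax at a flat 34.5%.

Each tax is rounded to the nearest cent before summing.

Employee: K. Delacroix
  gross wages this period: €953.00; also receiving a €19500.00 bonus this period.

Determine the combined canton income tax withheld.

Canton Income Tax: taxable = €953.00
  €102.20 + 19.9% × (€953.00 − €900.00) = €102.20 + 19.9% × €53.00 = €112.75
Supplemental (34.5% flat on bonus): 34.5% × €19500.00 = €6727.50
Total canton income tax: €112.75 + €6727.50 = €6840.25

€6840.25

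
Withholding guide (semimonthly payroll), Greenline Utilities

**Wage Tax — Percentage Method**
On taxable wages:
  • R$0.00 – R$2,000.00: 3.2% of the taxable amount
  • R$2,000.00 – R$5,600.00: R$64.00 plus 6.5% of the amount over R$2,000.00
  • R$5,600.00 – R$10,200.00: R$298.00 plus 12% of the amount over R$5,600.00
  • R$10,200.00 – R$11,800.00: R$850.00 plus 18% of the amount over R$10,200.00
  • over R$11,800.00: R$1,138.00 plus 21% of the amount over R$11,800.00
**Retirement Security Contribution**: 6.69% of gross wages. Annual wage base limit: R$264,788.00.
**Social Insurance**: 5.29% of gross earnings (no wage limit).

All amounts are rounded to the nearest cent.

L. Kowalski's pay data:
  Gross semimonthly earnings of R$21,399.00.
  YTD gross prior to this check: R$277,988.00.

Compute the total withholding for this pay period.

R$4,285.80

Wage Tax: taxable = R$21,399.00
  R$1,138.00 + 21% × (R$21,399.00 − R$11,800.00) = R$1,138.00 + 21% × R$9,599.00 = R$3,153.79
Retirement Security Contribution: YTD R$277,988.00 ≥ cap R$264,788.00 → R$0.00
Social Insurance: 5.29% × R$21,399.00 = R$1,132.01
Total: R$3,153.79 + R$0.00 + R$1,132.01 = R$4,285.80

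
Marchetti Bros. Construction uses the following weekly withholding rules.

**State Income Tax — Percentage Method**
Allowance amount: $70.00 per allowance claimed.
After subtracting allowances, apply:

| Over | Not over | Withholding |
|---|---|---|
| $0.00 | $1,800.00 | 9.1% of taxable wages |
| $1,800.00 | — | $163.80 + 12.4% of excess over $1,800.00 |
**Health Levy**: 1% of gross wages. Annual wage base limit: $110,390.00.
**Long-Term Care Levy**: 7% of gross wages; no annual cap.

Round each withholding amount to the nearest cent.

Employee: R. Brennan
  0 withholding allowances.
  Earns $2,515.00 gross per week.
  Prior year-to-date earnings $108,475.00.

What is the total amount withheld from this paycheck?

State Income Tax: taxable = $2,515.00
  $163.80 + 12.4% × ($2,515.00 − $1,800.00) = $163.80 + 12.4% × $715.00 = $252.46
Health Levy: cap $110,390.00 − YTD $108,475.00 = $1,915.00 subject; 1% × $1,915.00 = $19.15
Long-Term Care Levy: 7% × $2,515.00 = $176.05
Total: $252.46 + $19.15 + $176.05 = $447.66

$447.66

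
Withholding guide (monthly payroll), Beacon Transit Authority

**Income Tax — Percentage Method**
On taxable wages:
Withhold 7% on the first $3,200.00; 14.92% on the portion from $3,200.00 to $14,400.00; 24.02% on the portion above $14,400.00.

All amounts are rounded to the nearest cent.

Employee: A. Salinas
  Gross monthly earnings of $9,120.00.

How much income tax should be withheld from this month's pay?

Income Tax: taxable = $9,120.00
  $224.00 + 14.92% × ($9,120.00 − $3,200.00) = $224.00 + 14.92% × $5,920.00 = $1,107.26

$1,107.26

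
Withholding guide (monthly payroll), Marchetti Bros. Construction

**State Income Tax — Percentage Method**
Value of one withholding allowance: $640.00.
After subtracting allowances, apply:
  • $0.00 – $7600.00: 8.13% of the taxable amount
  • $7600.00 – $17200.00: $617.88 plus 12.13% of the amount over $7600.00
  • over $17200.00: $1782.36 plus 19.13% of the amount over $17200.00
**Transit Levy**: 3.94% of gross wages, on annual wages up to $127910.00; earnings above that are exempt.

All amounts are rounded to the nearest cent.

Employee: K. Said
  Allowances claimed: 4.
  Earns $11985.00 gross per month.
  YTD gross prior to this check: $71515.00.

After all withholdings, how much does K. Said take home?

State Income Tax: taxable = $11985.00 − 4×$640.00 = $9425.00
  $617.88 + 12.13% × ($9425.00 − $7600.00) = $617.88 + 12.13% × $1825.00 = $839.25
Transit Levy: 3.94% × $11985.00 = $472.21
Total withheld: $839.25 + $472.21 = $1311.46
Net pay: $11985.00 − $1311.46 = $10673.54

$10673.54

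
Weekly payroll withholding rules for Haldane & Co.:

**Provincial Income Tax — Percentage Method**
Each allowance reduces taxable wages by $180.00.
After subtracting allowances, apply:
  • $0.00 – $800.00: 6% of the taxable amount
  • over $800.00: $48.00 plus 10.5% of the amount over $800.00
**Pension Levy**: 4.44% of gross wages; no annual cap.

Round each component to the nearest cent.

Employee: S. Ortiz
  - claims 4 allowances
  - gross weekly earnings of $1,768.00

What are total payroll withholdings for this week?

$152.54

Provincial Income Tax: taxable = $1,768.00 − 4×$180.00 = $1,048.00
  $48.00 + 10.5% × ($1,048.00 − $800.00) = $48.00 + 10.5% × $248.00 = $74.04
Pension Levy: 4.44% × $1,768.00 = $78.50
Total: $74.04 + $78.50 = $152.54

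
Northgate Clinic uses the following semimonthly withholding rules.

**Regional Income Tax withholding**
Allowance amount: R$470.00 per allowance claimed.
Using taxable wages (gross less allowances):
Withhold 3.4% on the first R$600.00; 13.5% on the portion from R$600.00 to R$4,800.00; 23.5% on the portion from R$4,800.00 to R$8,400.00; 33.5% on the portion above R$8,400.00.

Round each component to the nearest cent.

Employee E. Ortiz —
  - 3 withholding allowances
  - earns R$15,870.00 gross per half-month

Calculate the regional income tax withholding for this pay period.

R$3,463.50

Regional Income Tax: taxable = R$15,870.00 − 3×R$470.00 = R$14,460.00
  R$1,433.40 + 33.5% × (R$14,460.00 − R$8,400.00) = R$1,433.40 + 33.5% × R$6,060.00 = R$3,463.50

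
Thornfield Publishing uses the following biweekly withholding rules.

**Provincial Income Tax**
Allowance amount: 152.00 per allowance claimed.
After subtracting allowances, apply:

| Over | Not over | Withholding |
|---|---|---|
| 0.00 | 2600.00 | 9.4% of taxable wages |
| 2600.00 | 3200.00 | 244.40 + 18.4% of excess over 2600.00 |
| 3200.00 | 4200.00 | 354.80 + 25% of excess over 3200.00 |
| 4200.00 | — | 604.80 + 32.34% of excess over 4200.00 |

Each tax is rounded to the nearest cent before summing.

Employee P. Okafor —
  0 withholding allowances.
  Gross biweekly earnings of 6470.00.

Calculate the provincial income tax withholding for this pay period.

Provincial Income Tax: taxable = 6470.00
  604.80 + 32.34% × (6470.00 − 4200.00) = 604.80 + 32.34% × 2270.00 = 1338.92

1338.92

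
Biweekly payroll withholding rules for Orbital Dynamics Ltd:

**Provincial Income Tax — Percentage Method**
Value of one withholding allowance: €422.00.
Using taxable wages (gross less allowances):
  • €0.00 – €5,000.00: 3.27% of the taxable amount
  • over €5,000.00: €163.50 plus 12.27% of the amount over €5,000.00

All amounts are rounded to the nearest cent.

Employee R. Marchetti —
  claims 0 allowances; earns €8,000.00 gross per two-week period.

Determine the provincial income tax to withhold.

Provincial Income Tax: taxable = €8,000.00
  €163.50 + 12.27% × (€8,000.00 − €5,000.00) = €163.50 + 12.27% × €3,000.00 = €531.60

€531.60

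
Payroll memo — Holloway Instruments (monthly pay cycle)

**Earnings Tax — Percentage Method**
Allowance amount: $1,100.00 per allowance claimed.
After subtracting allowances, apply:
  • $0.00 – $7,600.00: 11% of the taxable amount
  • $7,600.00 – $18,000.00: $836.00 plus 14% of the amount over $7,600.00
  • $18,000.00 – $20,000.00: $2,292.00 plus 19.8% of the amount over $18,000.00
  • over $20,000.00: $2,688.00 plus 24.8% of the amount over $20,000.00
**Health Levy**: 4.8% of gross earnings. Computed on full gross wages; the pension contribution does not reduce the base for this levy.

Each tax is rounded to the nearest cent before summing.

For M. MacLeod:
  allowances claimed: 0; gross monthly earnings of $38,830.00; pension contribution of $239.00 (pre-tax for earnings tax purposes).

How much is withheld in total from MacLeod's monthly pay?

$9,162.41

Earnings Tax: taxable = $38,830.00 − $239.00 = $38,591.00
  $2,688.00 + 24.8% × ($38,591.00 − $20,000.00) = $2,688.00 + 24.8% × $18,591.00 = $7,298.57
Health Levy: 4.8% × $38,830.00 = $1,863.84
Total: $7,298.57 + $1,863.84 = $9,162.41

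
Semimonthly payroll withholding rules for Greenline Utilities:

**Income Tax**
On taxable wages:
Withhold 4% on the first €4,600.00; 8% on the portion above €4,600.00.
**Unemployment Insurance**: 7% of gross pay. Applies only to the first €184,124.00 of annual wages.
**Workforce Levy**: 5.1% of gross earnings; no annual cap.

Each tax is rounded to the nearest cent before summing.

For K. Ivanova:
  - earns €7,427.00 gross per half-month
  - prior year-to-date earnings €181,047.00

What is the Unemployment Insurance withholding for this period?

Unemployment Insurance: cap €184,124.00 − YTD €181,047.00 = €3,077.00 subject; 7% × €3,077.00 = €215.39

€215.39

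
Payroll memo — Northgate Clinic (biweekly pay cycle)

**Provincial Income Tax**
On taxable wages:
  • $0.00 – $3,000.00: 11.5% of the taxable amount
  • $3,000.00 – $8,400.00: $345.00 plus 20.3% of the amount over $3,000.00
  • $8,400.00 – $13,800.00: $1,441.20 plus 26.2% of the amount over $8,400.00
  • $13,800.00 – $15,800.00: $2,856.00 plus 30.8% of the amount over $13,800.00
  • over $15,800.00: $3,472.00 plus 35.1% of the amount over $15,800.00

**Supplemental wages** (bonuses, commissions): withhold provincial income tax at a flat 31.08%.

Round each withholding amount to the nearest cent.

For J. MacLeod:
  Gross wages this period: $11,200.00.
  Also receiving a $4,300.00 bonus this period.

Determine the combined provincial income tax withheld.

$3,511.24

Provincial Income Tax: taxable = $11,200.00
  $1,441.20 + 26.2% × ($11,200.00 − $8,400.00) = $1,441.20 + 26.2% × $2,800.00 = $2,174.80
Supplemental (31.08% flat on bonus): 31.08% × $4,300.00 = $1,336.44
Total provincial income tax: $2,174.80 + $1,336.44 = $3,511.24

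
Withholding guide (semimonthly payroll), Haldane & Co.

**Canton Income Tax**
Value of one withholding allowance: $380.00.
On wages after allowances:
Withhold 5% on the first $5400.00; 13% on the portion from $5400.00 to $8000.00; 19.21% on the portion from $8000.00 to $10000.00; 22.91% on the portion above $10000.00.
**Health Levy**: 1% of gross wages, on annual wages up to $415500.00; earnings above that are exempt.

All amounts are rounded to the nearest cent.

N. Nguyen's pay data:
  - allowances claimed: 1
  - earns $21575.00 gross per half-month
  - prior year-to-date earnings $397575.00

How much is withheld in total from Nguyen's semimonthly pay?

Canton Income Tax: taxable = $21575.00 − 1×$380.00 = $21195.00
  $992.20 + 22.91% × ($21195.00 − $10000.00) = $992.20 + 22.91% × $11195.00 = $3556.97
Health Levy: cap $415500.00 − YTD $397575.00 = $17925.00 subject; 1% × $17925.00 = $179.25
Total: $3556.97 + $179.25 = $3736.22

$3736.22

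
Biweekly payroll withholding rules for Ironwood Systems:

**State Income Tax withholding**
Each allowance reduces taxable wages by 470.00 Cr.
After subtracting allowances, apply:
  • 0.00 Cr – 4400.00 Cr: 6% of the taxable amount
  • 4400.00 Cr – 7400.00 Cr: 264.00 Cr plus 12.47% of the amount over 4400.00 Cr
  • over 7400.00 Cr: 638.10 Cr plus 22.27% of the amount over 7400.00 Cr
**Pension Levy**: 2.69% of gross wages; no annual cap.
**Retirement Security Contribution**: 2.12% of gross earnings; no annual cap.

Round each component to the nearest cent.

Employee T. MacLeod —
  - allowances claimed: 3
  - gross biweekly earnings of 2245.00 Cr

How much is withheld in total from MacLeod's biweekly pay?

State Income Tax: taxable = 2245.00 Cr − 3×470.00 Cr = 835.00 Cr
  6% × 835.00 Cr = 50.10 Cr
Pension Levy: 2.69% × 2245.00 Cr = 60.39 Cr
Retirement Security Contribution: 2.12% × 2245.00 Cr = 47.59 Cr
Total: 50.10 Cr + 60.39 Cr + 47.59 Cr = 158.08 Cr

158.08 Cr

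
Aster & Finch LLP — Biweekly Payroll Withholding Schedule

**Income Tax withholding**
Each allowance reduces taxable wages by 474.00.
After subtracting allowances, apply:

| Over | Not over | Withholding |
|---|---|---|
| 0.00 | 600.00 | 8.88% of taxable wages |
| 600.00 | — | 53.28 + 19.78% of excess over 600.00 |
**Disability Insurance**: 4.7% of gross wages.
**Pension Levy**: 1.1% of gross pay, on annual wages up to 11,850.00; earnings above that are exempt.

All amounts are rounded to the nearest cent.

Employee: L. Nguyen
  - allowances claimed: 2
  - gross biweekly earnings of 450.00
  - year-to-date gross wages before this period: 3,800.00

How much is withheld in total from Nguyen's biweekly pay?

Income Tax: taxable = 450.00 − 2×474.00 = -498.00
  Taxable ≤ 0 → 0.00
Disability Insurance: 4.7% × 450.00 = 21.15
Pension Levy: 1.1% × 450.00 = 4.95
Total: 0.00 + 21.15 + 4.95 = 26.10

26.10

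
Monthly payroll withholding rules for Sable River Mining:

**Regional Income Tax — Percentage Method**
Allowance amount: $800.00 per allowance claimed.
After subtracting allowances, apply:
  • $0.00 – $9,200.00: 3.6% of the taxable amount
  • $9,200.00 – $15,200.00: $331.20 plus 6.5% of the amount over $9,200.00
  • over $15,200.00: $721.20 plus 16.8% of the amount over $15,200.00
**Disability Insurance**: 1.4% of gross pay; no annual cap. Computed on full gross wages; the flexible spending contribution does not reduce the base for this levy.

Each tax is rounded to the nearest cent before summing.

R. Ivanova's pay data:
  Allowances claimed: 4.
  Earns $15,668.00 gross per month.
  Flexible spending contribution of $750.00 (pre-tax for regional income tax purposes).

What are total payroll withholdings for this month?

Regional Income Tax: taxable = $15,668.00 − $750.00 − 4×$800.00 = $11,718.00
  $331.20 + 6.5% × ($11,718.00 − $9,200.00) = $331.20 + 6.5% × $2,518.00 = $494.87
Disability Insurance: 1.4% × $15,668.00 = $219.35
Total: $494.87 + $219.35 = $714.22

$714.22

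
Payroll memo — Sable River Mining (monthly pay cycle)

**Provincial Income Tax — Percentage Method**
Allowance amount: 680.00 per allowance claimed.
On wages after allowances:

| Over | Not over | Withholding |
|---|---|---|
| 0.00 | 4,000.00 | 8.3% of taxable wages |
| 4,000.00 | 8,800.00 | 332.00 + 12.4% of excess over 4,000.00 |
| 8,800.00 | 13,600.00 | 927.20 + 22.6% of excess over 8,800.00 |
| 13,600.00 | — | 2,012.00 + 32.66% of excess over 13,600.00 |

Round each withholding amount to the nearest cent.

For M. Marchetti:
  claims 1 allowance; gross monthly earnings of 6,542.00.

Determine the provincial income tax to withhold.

Provincial Income Tax: taxable = 6,542.00 − 1×680.00 = 5,862.00
  332.00 + 12.4% × (5,862.00 − 4,000.00) = 332.00 + 12.4% × 1,862.00 = 562.89

562.89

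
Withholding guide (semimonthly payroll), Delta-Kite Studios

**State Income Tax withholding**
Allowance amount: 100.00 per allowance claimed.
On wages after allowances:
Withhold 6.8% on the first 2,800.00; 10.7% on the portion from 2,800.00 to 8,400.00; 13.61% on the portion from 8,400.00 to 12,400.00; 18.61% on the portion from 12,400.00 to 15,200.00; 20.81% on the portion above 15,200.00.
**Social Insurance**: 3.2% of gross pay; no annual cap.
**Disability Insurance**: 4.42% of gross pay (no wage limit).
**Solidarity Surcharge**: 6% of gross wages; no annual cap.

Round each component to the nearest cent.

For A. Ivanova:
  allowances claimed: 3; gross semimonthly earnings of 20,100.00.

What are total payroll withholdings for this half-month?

State Income Tax: taxable = 20,100.00 − 3×100.00 = 19,800.00
  1,855.08 + 20.81% × (19,800.00 − 15,200.00) = 1,855.08 + 20.81% × 4,600.00 = 2,812.34
Social Insurance: 3.2% × 20,100.00 = 643.20
Disability Insurance: 4.42% × 20,100.00 = 888.42
Solidarity Surcharge: 6% × 20,100.00 = 1,206.00
Total: 2,812.34 + 643.20 + 888.42 + 1,206.00 = 5,549.96

5,549.96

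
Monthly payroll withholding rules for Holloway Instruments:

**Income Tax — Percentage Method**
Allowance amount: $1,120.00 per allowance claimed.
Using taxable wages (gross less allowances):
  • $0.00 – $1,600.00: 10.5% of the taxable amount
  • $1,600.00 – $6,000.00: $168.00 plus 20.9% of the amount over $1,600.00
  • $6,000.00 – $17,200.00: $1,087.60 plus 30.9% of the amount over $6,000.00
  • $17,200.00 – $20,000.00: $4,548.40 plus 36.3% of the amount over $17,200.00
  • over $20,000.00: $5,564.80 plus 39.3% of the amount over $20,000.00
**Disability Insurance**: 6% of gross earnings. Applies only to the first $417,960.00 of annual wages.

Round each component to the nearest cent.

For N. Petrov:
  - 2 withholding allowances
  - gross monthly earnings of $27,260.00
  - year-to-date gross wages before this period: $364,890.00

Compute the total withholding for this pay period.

$9,173.26

Income Tax: taxable = $27,260.00 − 2×$1,120.00 = $25,020.00
  $5,564.80 + 39.3% × ($25,020.00 − $20,000.00) = $5,564.80 + 39.3% × $5,020.00 = $7,537.66
Disability Insurance: 6% × $27,260.00 = $1,635.60
Total: $7,537.66 + $1,635.60 = $9,173.26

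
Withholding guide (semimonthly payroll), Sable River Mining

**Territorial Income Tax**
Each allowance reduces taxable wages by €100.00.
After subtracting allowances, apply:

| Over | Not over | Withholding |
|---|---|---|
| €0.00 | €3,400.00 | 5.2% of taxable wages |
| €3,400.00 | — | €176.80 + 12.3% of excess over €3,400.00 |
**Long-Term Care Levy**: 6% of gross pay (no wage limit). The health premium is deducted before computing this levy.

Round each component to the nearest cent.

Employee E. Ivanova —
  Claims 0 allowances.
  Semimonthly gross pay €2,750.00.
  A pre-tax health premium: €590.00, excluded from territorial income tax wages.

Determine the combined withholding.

€241.92

Territorial Income Tax: taxable = €2,750.00 − €590.00 = €2,160.00
  5.2% × €2,160.00 = €112.32
Long-Term Care Levy: 6% × €2,160.00 = €129.60
Total: €112.32 + €129.60 = €241.92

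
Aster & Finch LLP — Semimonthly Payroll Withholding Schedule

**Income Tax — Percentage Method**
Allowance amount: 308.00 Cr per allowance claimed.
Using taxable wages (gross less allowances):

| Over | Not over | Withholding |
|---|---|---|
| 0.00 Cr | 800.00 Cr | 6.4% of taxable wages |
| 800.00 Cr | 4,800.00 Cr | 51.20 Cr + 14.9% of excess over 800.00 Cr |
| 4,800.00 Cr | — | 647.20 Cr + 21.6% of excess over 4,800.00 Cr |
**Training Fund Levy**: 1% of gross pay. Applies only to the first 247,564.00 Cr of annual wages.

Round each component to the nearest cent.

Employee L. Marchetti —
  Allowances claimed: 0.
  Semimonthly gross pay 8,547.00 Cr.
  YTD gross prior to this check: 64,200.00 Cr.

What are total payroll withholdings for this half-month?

1,542.02 Cr

Income Tax: taxable = 8,547.00 Cr
  647.20 Cr + 21.6% × (8,547.00 Cr − 4,800.00 Cr) = 647.20 Cr + 21.6% × 3,747.00 Cr = 1,456.55 Cr
Training Fund Levy: 1% × 8,547.00 Cr = 85.47 Cr
Total: 1,456.55 Cr + 85.47 Cr = 1,542.02 Cr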